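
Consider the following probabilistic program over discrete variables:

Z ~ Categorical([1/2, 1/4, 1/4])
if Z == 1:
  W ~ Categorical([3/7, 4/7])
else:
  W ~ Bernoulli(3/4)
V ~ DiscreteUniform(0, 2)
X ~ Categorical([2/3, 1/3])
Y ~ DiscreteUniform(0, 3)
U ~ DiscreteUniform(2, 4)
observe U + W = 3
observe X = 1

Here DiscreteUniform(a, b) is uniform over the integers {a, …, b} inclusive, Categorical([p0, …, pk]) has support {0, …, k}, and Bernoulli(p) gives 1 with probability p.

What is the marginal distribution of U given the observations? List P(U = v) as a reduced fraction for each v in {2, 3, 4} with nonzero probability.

P(U=2) = 79/112, P(U=3) = 33/112

Enumerate traces; 72 have nonzero weight after conditioning:
  (Z=0, W=0, V=0, X=1, Y=0, U=3) weight 1/864
  (Z=0, W=0, V=0, X=1, Y=1, U=3) weight 1/864
  (Z=0, W=0, V=0, X=1, Y=2, U=3) weight 1/864
  (Z=0, W=0, V=0, X=1, Y=3, U=3) weight 1/864
  (Z=0, W=0, V=1, X=1, Y=0, U=3) weight 1/864
  (Z=0, W=0, V=1, X=1, Y=1, U=3) weight 1/864
  (Z=0, W=0, V=1, X=1, Y=2, U=3) weight 1/864
  (Z=0, W=0, V=1, X=1, Y=3, U=3) weight 1/864
  (Z=0, W=1, V=0, X=1, Y=0, U=2) weight 1/288
  … 63 more
Group by U:
  weight(U=2) = 79/1008
  weight(U=3) = 11/336
Total weight = 79/1008 + 11/336 = 1/9
P(U=2 | obs) = 79/1008 / 1/9 = 79/112
P(U=3 | obs) = 11/336 / 1/9 = 33/112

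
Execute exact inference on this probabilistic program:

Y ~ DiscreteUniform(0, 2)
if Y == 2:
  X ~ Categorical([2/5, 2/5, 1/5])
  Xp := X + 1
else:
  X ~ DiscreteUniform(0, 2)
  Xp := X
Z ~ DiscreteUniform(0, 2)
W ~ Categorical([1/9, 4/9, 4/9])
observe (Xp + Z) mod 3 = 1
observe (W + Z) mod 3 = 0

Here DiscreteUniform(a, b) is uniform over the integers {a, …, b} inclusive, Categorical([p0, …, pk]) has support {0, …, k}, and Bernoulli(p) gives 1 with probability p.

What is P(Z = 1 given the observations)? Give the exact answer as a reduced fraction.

P(Z = 1 | obs) = 13/33

Enumerate traces; 9 have nonzero weight after conditioning:
  (Y=0, X=0, Z=1, W=2) weight 4/243
  (Y=0, X=1, Z=0, W=0) weight 1/243
  (Y=0, X=2, Z=2, W=1) weight 4/243
  (Y=1, X=0, Z=1, W=2) weight 4/243
  (Y=1, X=1, Z=0, W=0) weight 1/243
  (Y=1, X=2, Z=2, W=1) weight 4/243
  (Y=2, X=0, Z=0, W=0) weight 2/405
  (Y=2, X=1, Z=2, W=1) weight 8/405
  … 1 more
Group by Z:
  weight(Z=0) = 16/1215
  weight(Z=1) = 52/1215
  weight(Z=2) = 64/1215
Total weight = 16/1215 + 52/1215 + 64/1215 = 44/405
P(Z=0 | obs) = 16/1215 / 44/405 = 4/33
P(Z=1 | obs) = 52/1215 / 44/405 = 13/33
P(Z=2 | obs) = 64/1215 / 44/405 = 16/33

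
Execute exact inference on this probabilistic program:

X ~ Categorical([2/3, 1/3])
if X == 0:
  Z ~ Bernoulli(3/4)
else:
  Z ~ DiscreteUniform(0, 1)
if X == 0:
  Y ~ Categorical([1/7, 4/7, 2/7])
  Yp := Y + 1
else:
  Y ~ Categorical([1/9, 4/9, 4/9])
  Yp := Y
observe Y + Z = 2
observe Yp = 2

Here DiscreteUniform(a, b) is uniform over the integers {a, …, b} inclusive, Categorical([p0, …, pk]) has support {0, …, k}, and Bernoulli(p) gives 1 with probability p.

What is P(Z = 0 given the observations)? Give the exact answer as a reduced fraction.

P(Z = 0 | obs) = 7/34

Enumerate traces; 2 have nonzero weight after conditioning:
  (X=0, Z=1, Y=1) weight 2/7
  (X=1, Z=0, Y=2) weight 2/27
Group by Z:
  weight(Z=0) = 2/27
  weight(Z=1) = 2/7
Total weight = 2/27 + 2/7 = 68/189
P(Z=0 | obs) = 2/27 / 68/189 = 7/34
P(Z=1 | obs) = 2/7 / 68/189 = 27/34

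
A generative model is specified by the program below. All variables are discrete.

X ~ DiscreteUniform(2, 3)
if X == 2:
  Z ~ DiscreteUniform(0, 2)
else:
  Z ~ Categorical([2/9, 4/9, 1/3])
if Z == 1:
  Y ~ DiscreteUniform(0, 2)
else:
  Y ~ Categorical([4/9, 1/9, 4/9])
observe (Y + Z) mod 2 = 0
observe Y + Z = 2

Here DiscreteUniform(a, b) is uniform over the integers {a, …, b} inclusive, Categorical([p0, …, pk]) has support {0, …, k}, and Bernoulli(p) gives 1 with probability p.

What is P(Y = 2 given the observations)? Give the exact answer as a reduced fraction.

P(Y = 2 | obs) = 4/13

Enumerate traces; 6 have nonzero weight after conditioning:
  (X=2, Z=0, Y=2) weight 2/27
  (X=2, Z=1, Y=1) weight 1/18
  (X=2, Z=2, Y=0) weight 2/27
  (X=3, Z=0, Y=2) weight 4/81
  (X=3, Z=1, Y=1) weight 2/27
  (X=3, Z=2, Y=0) weight 2/27
Group by Y:
  weight(Y=0) = 4/27
  weight(Y=1) = 7/54
  weight(Y=2) = 10/81
Total weight = 4/27 + 7/54 + 10/81 = 65/162
P(Y=0 | obs) = 4/27 / 65/162 = 24/65
P(Y=1 | obs) = 7/54 / 65/162 = 21/65
P(Y=2 | obs) = 10/81 / 65/162 = 4/13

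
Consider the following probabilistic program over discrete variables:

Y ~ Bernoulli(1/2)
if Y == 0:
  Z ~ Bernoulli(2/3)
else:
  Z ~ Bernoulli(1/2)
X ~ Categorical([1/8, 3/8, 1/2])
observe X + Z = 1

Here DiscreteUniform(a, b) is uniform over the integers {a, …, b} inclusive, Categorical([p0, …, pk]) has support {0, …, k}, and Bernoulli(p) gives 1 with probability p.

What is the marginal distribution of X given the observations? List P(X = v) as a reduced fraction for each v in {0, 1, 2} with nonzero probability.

Enumerate traces; 4 have nonzero weight after conditioning:
  (Y=0, Z=0, X=1) weight 1/16
  (Y=0, Z=1, X=0) weight 1/24
  (Y=1, Z=0, X=1) weight 3/32
  (Y=1, Z=1, X=0) weight 1/32
Group by X:
  weight(X=0) = 7/96
  weight(X=1) = 5/32
Total weight = 7/96 + 5/32 = 11/48
P(X=0 | obs) = 7/96 / 11/48 = 7/22
P(X=1 | obs) = 5/32 / 11/48 = 15/22

P(X=0) = 7/22, P(X=1) = 15/22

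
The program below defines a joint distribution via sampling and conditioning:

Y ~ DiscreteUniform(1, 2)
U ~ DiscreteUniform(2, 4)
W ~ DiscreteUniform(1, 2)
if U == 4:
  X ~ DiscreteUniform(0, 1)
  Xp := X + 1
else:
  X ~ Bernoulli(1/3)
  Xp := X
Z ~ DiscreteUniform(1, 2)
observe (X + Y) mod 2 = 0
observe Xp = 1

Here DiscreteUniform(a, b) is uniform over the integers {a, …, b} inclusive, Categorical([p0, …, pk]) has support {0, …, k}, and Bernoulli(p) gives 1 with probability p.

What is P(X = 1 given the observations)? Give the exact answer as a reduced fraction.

P(X = 1 | obs) = 4/7

Enumerate traces; 12 have nonzero weight after conditioning:
  (Y=1, U=2, W=1, X=1, Z=1) weight 1/72
  (Y=1, U=2, W=1, X=1, Z=2) weight 1/72
  (Y=1, U=2, W=2, X=1, Z=1) weight 1/72
  (Y=1, U=2, W=2, X=1, Z=2) weight 1/72
  (Y=1, U=3, W=1, X=1, Z=1) weight 1/72
  (Y=1, U=3, W=1, X=1, Z=2) weight 1/72
  (Y=1, U=3, W=2, X=1, Z=1) weight 1/72
  (Y=1, U=3, W=2, X=1, Z=2) weight 1/72
  (Y=2, U=4, W=1, X=0, Z=1) weight 1/48
  … 3 more
Group by X:
  weight(X=0) = 1/12
  weight(X=1) = 1/9
Total weight = 1/12 + 1/9 = 7/36
P(X=0 | obs) = 1/12 / 7/36 = 3/7
P(X=1 | obs) = 1/9 / 7/36 = 4/7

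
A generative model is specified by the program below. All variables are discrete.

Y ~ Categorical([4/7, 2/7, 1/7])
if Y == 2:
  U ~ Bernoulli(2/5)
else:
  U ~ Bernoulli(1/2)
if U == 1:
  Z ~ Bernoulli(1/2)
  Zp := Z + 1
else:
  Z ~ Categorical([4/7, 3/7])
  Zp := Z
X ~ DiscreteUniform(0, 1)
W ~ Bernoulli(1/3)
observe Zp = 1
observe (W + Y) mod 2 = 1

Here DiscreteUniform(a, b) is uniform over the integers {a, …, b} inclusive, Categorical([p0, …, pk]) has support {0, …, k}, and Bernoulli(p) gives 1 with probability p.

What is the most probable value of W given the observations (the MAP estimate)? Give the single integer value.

argmax_v P(W = v | obs) = 1

Enumerate traces; 12 have nonzero weight after conditioning:
  (Y=0, U=0, Z=1, X=0, W=1) weight 1/49
  (Y=0, U=0, Z=1, X=1, W=1) weight 1/49
  (Y=0, U=1, Z=0, X=0, W=1) weight 1/42
  (Y=0, U=1, Z=0, X=1, W=1) weight 1/42
  (Y=1, U=0, Z=1, X=0, W=0) weight 1/49
  (Y=1, U=0, Z=1, X=1, W=0) weight 1/49
  (Y=1, U=1, Z=0, X=0, W=0) weight 1/42
  (Y=1, U=1, Z=0, X=1, W=0) weight 1/42
  … 4 more
Group by W:
  weight(W=0) = 13/147
  weight(W=1) = 27/245
Total weight = 13/147 + 27/245 = 146/735
P(W=0 | obs) = 13/147 / 146/735 = 65/146
P(W=1 | obs) = 27/245 / 146/735 = 81/146
argmax = 1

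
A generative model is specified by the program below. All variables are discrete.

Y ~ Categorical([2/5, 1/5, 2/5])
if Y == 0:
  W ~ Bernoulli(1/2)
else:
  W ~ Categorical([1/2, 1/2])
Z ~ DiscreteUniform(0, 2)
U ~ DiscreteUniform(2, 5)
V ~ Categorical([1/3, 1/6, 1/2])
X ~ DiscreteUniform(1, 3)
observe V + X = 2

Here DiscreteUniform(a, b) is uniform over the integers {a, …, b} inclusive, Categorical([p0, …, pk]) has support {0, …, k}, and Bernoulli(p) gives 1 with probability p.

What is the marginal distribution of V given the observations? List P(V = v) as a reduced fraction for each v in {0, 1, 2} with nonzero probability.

Enumerate traces; 144 have nonzero weight after conditioning:
  (Y=0, W=0, Z=0, U=2, V=0, X=2) weight 1/540
  (Y=0, W=0, Z=0, U=2, V=1, X=1) weight 1/1080
  (Y=0, W=0, Z=0, U=3, V=0, X=2) weight 1/540
  (Y=0, W=0, Z=0, U=3, V=1, X=1) weight 1/1080
  (Y=0, W=0, Z=0, U=4, V=0, X=2) weight 1/540
  (Y=0, W=0, Z=0, U=4, V=1, X=1) weight 1/1080
  (Y=0, W=0, Z=0, U=5, V=0, X=2) weight 1/540
  (Y=0, W=0, Z=0, U=5, V=1, X=1) weight 1/1080
  … 136 more
Group by V:
  weight(V=0) = 1/9
  weight(V=1) = 1/18
Total weight = 1/9 + 1/18 = 1/6
P(V=0 | obs) = 1/9 / 1/6 = 2/3
P(V=1 | obs) = 1/18 / 1/6 = 1/3

P(V=0) = 2/3, P(V=1) = 1/3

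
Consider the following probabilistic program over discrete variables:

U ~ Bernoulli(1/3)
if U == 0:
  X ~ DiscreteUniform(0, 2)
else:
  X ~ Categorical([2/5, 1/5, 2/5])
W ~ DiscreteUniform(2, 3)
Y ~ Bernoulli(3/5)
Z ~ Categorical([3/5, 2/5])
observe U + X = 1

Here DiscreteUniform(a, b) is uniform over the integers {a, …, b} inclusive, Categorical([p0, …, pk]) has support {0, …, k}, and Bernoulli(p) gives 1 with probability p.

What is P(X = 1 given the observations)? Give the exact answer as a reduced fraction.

P(X = 1 | obs) = 5/8

Enumerate traces; 16 have nonzero weight after conditioning:
  (U=0, X=1, W=2, Y=0, Z=0) weight 2/75
  (U=0, X=1, W=2, Y=0, Z=1) weight 4/225
  (U=0, X=1, W=2, Y=1, Z=0) weight 1/25
  (U=0, X=1, W=2, Y=1, Z=1) weight 2/75
  (U=0, X=1, W=3, Y=0, Z=0) weight 2/75
  (U=0, X=1, W=3, Y=0, Z=1) weight 4/225
  (U=0, X=1, W=3, Y=1, Z=0) weight 1/25
  (U=0, X=1, W=3, Y=1, Z=1) weight 2/75
  (U=1, X=0, W=2, Y=0, Z=0) weight 2/125
  … 7 more
Group by X:
  weight(X=0) = 2/15
  weight(X=1) = 2/9
Total weight = 2/15 + 2/9 = 16/45
P(X=0 | obs) = 2/15 / 16/45 = 3/8
P(X=1 | obs) = 2/9 / 16/45 = 5/8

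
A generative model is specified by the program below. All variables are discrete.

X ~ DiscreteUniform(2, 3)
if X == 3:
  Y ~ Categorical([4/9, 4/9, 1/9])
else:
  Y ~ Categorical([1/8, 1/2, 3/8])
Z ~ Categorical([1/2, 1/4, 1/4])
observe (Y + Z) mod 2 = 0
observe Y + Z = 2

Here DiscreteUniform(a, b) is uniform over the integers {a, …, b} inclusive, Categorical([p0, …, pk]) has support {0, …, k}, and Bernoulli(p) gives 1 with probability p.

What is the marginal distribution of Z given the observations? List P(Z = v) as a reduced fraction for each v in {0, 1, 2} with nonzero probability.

P(Z=0) = 70/179, P(Z=1) = 68/179, P(Z=2) = 41/179

Enumerate traces; 6 have nonzero weight after conditioning:
  (X=2, Y=0, Z=2) weight 1/64
  (X=2, Y=1, Z=1) weight 1/16
  (X=2, Y=2, Z=0) weight 3/32
  (X=3, Y=0, Z=2) weight 1/18
  (X=3, Y=1, Z=1) weight 1/18
  (X=3, Y=2, Z=0) weight 1/36
Group by Z:
  weight(Z=0) = 35/288
  weight(Z=1) = 17/144
  weight(Z=2) = 41/576
Total weight = 35/288 + 17/144 + 41/576 = 179/576
P(Z=0 | obs) = 35/288 / 179/576 = 70/179
P(Z=1 | obs) = 17/144 / 179/576 = 68/179
P(Z=2 | obs) = 41/576 / 179/576 = 41/179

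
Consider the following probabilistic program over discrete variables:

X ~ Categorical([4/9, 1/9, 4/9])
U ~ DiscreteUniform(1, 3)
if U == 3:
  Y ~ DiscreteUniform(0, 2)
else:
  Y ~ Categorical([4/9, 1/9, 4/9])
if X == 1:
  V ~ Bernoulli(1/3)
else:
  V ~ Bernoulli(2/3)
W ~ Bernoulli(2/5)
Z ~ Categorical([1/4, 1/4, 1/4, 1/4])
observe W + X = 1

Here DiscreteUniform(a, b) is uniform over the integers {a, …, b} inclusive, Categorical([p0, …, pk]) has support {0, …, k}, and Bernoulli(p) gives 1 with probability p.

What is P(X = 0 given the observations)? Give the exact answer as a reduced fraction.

Enumerate traces; 144 have nonzero weight after conditioning:
  (X=0, U=1, Y=0, V=0, W=1, Z=0) weight 8/3645
  (X=0, U=1, Y=0, V=0, W=1, Z=1) weight 8/3645
  (X=0, U=1, Y=0, V=0, W=1, Z=2) weight 8/3645
  (X=0, U=1, Y=0, V=0, W=1, Z=3) weight 8/3645
  (X=0, U=1, Y=0, V=1, W=1, Z=0) weight 16/3645
  (X=0, U=1, Y=0, V=1, W=1, Z=1) weight 16/3645
  (X=0, U=1, Y=0, V=1, W=1, Z=2) weight 16/3645
  (X=0, U=1, Y=0, V=1, W=1, Z=3) weight 16/3645
  (X=1, U=1, Y=0, V=0, W=0, Z=0) weight 2/1215
  … 135 more
Group by X:
  weight(X=0) = 8/45
  weight(X=1) = 1/15
Total weight = 8/45 + 1/15 = 11/45
P(X=0 | obs) = 8/45 / 11/45 = 8/11
P(X=1 | obs) = 1/15 / 11/45 = 3/11

P(X = 0 | obs) = 8/11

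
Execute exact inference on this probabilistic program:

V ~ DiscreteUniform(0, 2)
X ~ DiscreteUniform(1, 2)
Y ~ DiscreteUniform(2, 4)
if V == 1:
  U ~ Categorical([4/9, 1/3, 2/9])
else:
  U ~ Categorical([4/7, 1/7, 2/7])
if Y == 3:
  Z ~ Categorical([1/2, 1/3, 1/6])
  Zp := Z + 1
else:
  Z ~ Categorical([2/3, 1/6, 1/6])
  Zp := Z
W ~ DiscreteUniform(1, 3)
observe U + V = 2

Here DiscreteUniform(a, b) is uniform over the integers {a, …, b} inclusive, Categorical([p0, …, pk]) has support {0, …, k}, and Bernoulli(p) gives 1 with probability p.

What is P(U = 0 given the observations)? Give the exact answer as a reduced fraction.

Enumerate traces; 162 have nonzero weight after conditioning:
  (V=0, X=1, Y=2, U=2, Z=0, W=1) weight 2/567
  (V=0, X=1, Y=2, U=2, Z=0, W=2) weight 2/567
  (V=0, X=1, Y=2, U=2, Z=0, W=3) weight 2/567
  (V=0, X=1, Y=2, U=2, Z=1, W=1) weight 1/1134
  (V=0, X=1, Y=2, U=2, Z=1, W=2) weight 1/1134
  (V=0, X=1, Y=2, U=2, Z=1, W=3) weight 1/1134
  (V=0, X=1, Y=2, U=2, Z=2, W=1) weight 1/1134
  (V=0, X=1, Y=2, U=2, Z=2, W=2) weight 1/1134
  (V=1, X=1, Y=2, U=1, Z=0, W=1) weight 1/243
  (V=2, X=1, Y=2, U=0, Z=0, W=1) weight 4/567
  … 152 more
Group by U:
  weight(U=0) = 4/21
  weight(U=1) = 1/9
  weight(U=2) = 2/21
Total weight = 4/21 + 1/9 + 2/21 = 25/63
P(U=0 | obs) = 4/21 / 25/63 = 12/25
P(U=1 | obs) = 1/9 / 25/63 = 7/25
P(U=2 | obs) = 2/21 / 25/63 = 6/25

P(U = 0 | obs) = 12/25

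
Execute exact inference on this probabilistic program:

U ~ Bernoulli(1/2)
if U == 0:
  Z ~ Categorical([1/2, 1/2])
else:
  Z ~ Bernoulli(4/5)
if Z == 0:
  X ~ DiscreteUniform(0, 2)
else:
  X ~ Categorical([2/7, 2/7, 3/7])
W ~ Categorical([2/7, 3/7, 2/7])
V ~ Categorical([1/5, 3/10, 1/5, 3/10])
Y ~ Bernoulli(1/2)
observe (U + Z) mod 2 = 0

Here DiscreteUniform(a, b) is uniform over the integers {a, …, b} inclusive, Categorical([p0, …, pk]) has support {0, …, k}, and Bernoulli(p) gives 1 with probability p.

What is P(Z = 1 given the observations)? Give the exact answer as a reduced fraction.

P(Z = 1 | obs) = 8/13

Enumerate traces; 144 have nonzero weight after conditioning:
  (U=0, Z=0, X=0, W=0, V=0, Y=0) weight 1/420
  (U=0, Z=0, X=0, W=0, V=0, Y=1) weight 1/420
  (U=0, Z=0, X=0, W=0, V=1, Y=0) weight 1/280
  (U=0, Z=0, X=0, W=0, V=1, Y=1) weight 1/280
  (U=0, Z=0, X=0, W=0, V=2, Y=0) weight 1/420
  (U=0, Z=0, X=0, W=0, V=2, Y=1) weight 1/420
  (U=0, Z=0, X=0, W=0, V=3, Y=0) weight 1/280
  (U=0, Z=0, X=0, W=0, V=3, Y=1) weight 1/280
  (U=1, Z=1, X=0, W=0, V=0, Y=0) weight 4/1225
  … 135 more
Group by Z:
  weight(Z=0) = 1/4
  weight(Z=1) = 2/5
Total weight = 1/4 + 2/5 = 13/20
P(Z=0 | obs) = 1/4 / 13/20 = 5/13
P(Z=1 | obs) = 2/5 / 13/20 = 8/13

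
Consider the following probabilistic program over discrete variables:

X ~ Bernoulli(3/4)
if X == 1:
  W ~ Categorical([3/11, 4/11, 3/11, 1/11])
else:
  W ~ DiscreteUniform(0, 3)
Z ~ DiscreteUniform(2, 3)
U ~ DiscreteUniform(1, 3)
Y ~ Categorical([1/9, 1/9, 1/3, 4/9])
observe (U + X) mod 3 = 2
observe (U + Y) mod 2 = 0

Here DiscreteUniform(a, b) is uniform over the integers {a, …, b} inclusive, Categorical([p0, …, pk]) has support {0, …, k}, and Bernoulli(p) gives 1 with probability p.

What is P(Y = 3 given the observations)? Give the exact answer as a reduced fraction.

P(Y = 3 | obs) = 12/19

Enumerate traces; 32 have nonzero weight after conditioning:
  (X=0, W=0, Z=2, U=2, Y=0) weight 1/864
  (X=0, W=0, Z=2, U=2, Y=2) weight 1/288
  (X=0, W=0, Z=3, U=2, Y=0) weight 1/864
  (X=0, W=0, Z=3, U=2, Y=2) weight 1/288
  (X=0, W=1, Z=2, U=2, Y=0) weight 1/864
  (X=0, W=1, Z=2, U=2, Y=2) weight 1/288
  (X=0, W=1, Z=3, U=2, Y=0) weight 1/864
  (X=0, W=1, Z=3, U=2, Y=2) weight 1/288
  (X=1, W=0, Z=2, U=1, Y=1) weight 1/264
  (X=1, W=0, Z=2, U=1, Y=3) weight 1/66
  … 22 more
Group by Y:
  weight(Y=0) = 1/108
  weight(Y=1) = 1/36
  weight(Y=2) = 1/36
  weight(Y=3) = 1/9
Total weight = 1/108 + 1/36 + 1/36 + 1/9 = 19/108
P(Y=0 | obs) = 1/108 / 19/108 = 1/19
P(Y=1 | obs) = 1/36 / 19/108 = 3/19
P(Y=2 | obs) = 1/36 / 19/108 = 3/19
P(Y=3 | obs) = 1/9 / 19/108 = 12/19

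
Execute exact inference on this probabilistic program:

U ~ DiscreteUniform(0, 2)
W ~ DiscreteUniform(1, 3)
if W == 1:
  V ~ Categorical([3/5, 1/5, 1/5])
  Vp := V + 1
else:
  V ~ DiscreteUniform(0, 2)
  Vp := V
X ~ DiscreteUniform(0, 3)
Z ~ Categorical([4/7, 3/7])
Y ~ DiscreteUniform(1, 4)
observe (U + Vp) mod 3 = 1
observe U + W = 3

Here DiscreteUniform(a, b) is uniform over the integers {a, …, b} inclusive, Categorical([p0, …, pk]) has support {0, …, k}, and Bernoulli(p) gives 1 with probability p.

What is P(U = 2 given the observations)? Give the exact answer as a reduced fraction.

Enumerate traces; 96 have nonzero weight after conditioning:
  (U=0, W=3, V=1, X=0, Z=0, Y=1) weight 1/756
  (U=0, W=3, V=1, X=0, Z=0, Y=2) weight 1/756
  (U=0, W=3, V=1, X=0, Z=0, Y=3) weight 1/756
  (U=0, W=3, V=1, X=0, Z=0, Y=4) weight 1/756
  (U=0, W=3, V=1, X=0, Z=1, Y=1) weight 1/1008
  (U=0, W=3, V=1, X=0, Z=1, Y=2) weight 1/1008
  (U=0, W=3, V=1, X=0, Z=1, Y=3) weight 1/1008
  (U=0, W=3, V=1, X=0, Z=1, Y=4) weight 1/1008
  (U=1, W=2, V=0, X=0, Z=0, Y=1) weight 1/756
  (U=2, W=1, V=1, X=0, Z=0, Y=1) weight 1/1260
  … 86 more
Group by U:
  weight(U=0) = 1/27
  weight(U=1) = 1/27
  weight(U=2) = 1/45
Total weight = 1/27 + 1/27 + 1/45 = 13/135
P(U=0 | obs) = 1/27 / 13/135 = 5/13
P(U=1 | obs) = 1/27 / 13/135 = 5/13
P(U=2 | obs) = 1/45 / 13/135 = 3/13

P(U = 2 | obs) = 3/13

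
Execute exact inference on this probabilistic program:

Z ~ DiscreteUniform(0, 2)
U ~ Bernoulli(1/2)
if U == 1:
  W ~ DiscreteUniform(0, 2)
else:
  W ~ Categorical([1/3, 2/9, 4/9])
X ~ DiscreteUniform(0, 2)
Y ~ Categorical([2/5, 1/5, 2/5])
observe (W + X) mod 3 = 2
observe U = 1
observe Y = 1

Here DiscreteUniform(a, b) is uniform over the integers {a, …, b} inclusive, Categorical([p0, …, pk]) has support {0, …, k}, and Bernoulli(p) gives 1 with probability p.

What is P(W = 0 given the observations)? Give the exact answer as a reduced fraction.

Enumerate traces; 9 have nonzero weight after conditioning:
  (Z=0, U=1, W=0, X=2, Y=1) weight 1/270
  (Z=0, U=1, W=1, X=1, Y=1) weight 1/270
  (Z=0, U=1, W=2, X=0, Y=1) weight 1/270
  (Z=1, U=1, W=0, X=2, Y=1) weight 1/270
  (Z=1, U=1, W=1, X=1, Y=1) weight 1/270
  (Z=1, U=1, W=2, X=0, Y=1) weight 1/270
  (Z=2, U=1, W=0, X=2, Y=1) weight 1/270
  (Z=2, U=1, W=1, X=1, Y=1) weight 1/270
  … 1 more
Group by W:
  weight(W=0) = 1/90
  weight(W=1) = 1/90
  weight(W=2) = 1/90
Total weight = 1/90 + 1/90 + 1/90 = 1/30
P(W=0 | obs) = 1/90 / 1/30 = 1/3
P(W=1 | obs) = 1/90 / 1/30 = 1/3
P(W=2 | obs) = 1/90 / 1/30 = 1/3

P(W = 0 | obs) = 1/3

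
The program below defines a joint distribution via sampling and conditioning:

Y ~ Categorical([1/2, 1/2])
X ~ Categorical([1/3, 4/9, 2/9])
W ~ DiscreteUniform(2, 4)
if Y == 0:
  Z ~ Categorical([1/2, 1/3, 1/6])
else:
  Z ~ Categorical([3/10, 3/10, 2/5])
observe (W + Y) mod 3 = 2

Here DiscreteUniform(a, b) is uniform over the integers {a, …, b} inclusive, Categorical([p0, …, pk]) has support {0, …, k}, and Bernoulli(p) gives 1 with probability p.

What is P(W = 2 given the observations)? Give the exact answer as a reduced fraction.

Enumerate traces; 18 have nonzero weight after conditioning:
  (Y=0, X=0, W=2, Z=0) weight 1/36
  (Y=0, X=0, W=2, Z=1) weight 1/54
  (Y=0, X=0, W=2, Z=2) weight 1/108
  (Y=0, X=1, W=2, Z=0) weight 1/27
  (Y=0, X=1, W=2, Z=1) weight 2/81
  (Y=0, X=1, W=2, Z=2) weight 1/81
  (Y=0, X=2, W=2, Z=0) weight 1/54
  (Y=0, X=2, W=2, Z=1) weight 1/81
  (Y=1, X=0, W=4, Z=0) weight 1/60
  … 9 more
Group by W:
  weight(W=2) = 1/6
  weight(W=4) = 1/6
Total weight = 1/6 + 1/6 = 1/3
P(W=2 | obs) = 1/6 / 1/3 = 1/2
P(W=4 | obs) = 1/6 / 1/3 = 1/2

P(W = 2 | obs) = 1/2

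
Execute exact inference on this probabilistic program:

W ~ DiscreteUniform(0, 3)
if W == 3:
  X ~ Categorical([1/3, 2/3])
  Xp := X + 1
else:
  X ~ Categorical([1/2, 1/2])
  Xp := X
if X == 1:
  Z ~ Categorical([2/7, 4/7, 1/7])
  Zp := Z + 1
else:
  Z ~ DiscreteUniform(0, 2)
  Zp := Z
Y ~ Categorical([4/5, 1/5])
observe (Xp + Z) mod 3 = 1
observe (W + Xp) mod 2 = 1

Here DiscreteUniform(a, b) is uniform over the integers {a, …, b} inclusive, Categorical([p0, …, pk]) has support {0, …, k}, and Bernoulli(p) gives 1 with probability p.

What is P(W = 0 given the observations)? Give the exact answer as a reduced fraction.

Enumerate traces; 8 have nonzero weight after conditioning:
  (W=0, X=1, Z=0, Y=0) weight 1/35
  (W=0, X=1, Z=0, Y=1) weight 1/140
  (W=1, X=0, Z=1, Y=0) weight 1/30
  (W=1, X=0, Z=1, Y=1) weight 1/120
  (W=2, X=1, Z=0, Y=0) weight 1/35
  (W=2, X=1, Z=0, Y=1) weight 1/140
  (W=3, X=1, Z=2, Y=0) weight 2/105
  (W=3, X=1, Z=2, Y=1) weight 1/210
Group by W:
  weight(W=0) = 1/28
  weight(W=1) = 1/24
  weight(W=2) = 1/28
  weight(W=3) = 1/42
Total weight = 1/28 + 1/24 + 1/28 + 1/42 = 23/168
P(W=0 | obs) = 1/28 / 23/168 = 6/23
P(W=1 | obs) = 1/24 / 23/168 = 7/23
P(W=2 | obs) = 1/28 / 23/168 = 6/23
P(W=3 | obs) = 1/42 / 23/168 = 4/23

P(W = 0 | obs) = 6/23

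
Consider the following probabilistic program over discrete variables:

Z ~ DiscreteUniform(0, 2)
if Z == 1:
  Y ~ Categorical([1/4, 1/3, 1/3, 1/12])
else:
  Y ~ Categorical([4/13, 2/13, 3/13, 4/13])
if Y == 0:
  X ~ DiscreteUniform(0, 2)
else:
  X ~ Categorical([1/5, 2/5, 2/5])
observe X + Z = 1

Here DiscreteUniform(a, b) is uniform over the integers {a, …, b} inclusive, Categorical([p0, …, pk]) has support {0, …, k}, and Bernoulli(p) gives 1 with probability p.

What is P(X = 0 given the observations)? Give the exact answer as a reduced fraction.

P(X = 0 | obs) = 91/239

Enumerate traces; 8 have nonzero weight after conditioning:
  (Z=0, Y=0, X=1) weight 4/117
  (Z=0, Y=1, X=1) weight 4/195
  (Z=0, Y=2, X=1) weight 2/65
  (Z=0, Y=3, X=1) weight 8/195
  (Z=1, Y=0, X=0) weight 1/36
  (Z=1, Y=1, X=0) weight 1/45
  (Z=1, Y=2, X=0) weight 1/45
  (Z=1, Y=3, X=0) weight 1/180
Group by X:
  weight(X=0) = 7/90
  weight(X=1) = 74/585
Total weight = 7/90 + 74/585 = 239/1170
P(X=0 | obs) = 7/90 / 239/1170 = 91/239
P(X=1 | obs) = 74/585 / 239/1170 = 148/239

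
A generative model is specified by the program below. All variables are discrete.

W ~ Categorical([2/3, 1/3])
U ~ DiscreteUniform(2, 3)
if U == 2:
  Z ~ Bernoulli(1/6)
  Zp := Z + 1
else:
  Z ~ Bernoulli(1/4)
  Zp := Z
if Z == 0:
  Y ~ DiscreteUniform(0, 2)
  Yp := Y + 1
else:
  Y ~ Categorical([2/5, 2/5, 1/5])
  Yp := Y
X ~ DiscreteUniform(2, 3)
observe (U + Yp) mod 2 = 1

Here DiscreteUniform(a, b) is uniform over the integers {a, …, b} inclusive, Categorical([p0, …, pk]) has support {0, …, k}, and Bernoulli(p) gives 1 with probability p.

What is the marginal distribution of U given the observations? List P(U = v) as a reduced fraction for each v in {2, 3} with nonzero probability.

Enumerate traces; 24 have nonzero weight after conditioning:
  (W=0, U=2, Z=0, Y=0, X=2) weight 5/108
  (W=0, U=2, Z=0, Y=0, X=3) weight 5/108
  (W=0, U=2, Z=0, Y=2, X=2) weight 5/108
  (W=0, U=2, Z=0, Y=2, X=3) weight 5/108
  (W=0, U=2, Z=1, Y=1, X=2) weight 1/90
  (W=0, U=2, Z=1, Y=1, X=3) weight 1/90
  (W=0, U=3, Z=0, Y=1, X=2) weight 1/24
  (W=0, U=3, Z=0, Y=1, X=3) weight 1/24
  … 16 more
Group by U:
  weight(U=2) = 14/45
  weight(U=3) = 1/5
Total weight = 14/45 + 1/5 = 23/45
P(U=2 | obs) = 14/45 / 23/45 = 14/23
P(U=3 | obs) = 1/5 / 23/45 = 9/23

P(U=2) = 14/23, P(U=3) = 9/23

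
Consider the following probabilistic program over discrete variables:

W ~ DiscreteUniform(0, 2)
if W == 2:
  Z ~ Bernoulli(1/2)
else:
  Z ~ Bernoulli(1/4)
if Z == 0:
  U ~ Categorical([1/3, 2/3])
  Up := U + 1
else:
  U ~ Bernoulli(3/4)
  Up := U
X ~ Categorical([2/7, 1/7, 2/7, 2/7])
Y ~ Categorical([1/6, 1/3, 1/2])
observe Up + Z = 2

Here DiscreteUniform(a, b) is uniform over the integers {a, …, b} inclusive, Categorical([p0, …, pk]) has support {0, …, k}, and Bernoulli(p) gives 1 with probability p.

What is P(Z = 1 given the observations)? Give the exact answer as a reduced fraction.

P(Z = 1 | obs) = 9/25

Enumerate traces; 72 have nonzero weight after conditioning:
  (W=0, Z=0, U=1, X=0, Y=0) weight 1/126
  (W=0, Z=0, U=1, X=0, Y=1) weight 1/63
  (W=0, Z=0, U=1, X=0, Y=2) weight 1/42
  (W=0, Z=0, U=1, X=1, Y=0) weight 1/252
  (W=0, Z=0, U=1, X=1, Y=1) weight 1/126
  (W=0, Z=0, U=1, X=1, Y=2) weight 1/84
  (W=0, Z=0, U=1, X=2, Y=0) weight 1/126
  (W=0, Z=0, U=1, X=2, Y=1) weight 1/63
  (W=0, Z=1, U=1, X=0, Y=0) weight 1/336
  … 63 more
Group by Z:
  weight(Z=0) = 4/9
  weight(Z=1) = 1/4
Total weight = 4/9 + 1/4 = 25/36
P(Z=0 | obs) = 4/9 / 25/36 = 16/25
P(Z=1 | obs) = 1/4 / 25/36 = 9/25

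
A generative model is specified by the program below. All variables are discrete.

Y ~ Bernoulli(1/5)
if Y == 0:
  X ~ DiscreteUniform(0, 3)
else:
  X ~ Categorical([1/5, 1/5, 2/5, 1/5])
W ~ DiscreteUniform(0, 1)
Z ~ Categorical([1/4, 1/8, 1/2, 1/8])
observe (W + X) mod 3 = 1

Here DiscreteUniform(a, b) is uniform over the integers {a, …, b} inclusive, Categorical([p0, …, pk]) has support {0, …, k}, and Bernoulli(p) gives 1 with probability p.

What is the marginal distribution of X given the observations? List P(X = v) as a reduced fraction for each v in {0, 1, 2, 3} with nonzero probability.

P(X=0) = 1/3, P(X=1) = 1/3, P(X=3) = 1/3

Enumerate traces; 24 have nonzero weight after conditioning:
  (Y=0, X=0, W=1, Z=0) weight 1/40
  (Y=0, X=0, W=1, Z=1) weight 1/80
  (Y=0, X=0, W=1, Z=2) weight 1/20
  (Y=0, X=0, W=1, Z=3) weight 1/80
  (Y=0, X=1, W=0, Z=0) weight 1/40
  (Y=0, X=1, W=0, Z=1) weight 1/80
  (Y=0, X=1, W=0, Z=2) weight 1/20
  (Y=0, X=1, W=0, Z=3) weight 1/80
  (Y=0, X=3, W=1, Z=0) weight 1/40
  … 15 more
Group by X:
  weight(X=0) = 3/25
  weight(X=1) = 3/25
  weight(X=3) = 3/25
Total weight = 3/25 + 3/25 + 3/25 = 9/25
P(X=0 | obs) = 3/25 / 9/25 = 1/3
P(X=1 | obs) = 3/25 / 9/25 = 1/3
P(X=3 | obs) = 3/25 / 9/25 = 1/3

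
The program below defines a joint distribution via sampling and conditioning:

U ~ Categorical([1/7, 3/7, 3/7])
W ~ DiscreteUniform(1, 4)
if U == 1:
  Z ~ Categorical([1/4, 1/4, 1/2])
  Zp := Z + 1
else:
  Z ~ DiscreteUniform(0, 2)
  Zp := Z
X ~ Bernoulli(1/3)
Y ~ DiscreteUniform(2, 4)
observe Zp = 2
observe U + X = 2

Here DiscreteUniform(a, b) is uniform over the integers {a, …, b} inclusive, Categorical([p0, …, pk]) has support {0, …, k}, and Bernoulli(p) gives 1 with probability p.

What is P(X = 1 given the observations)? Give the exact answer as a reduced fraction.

Enumerate traces; 24 have nonzero weight after conditioning:
  (U=1, W=1, Z=1, X=1, Y=2) weight 1/336
  (U=1, W=1, Z=1, X=1, Y=3) weight 1/336
  (U=1, W=1, Z=1, X=1, Y=4) weight 1/336
  (U=1, W=2, Z=1, X=1, Y=2) weight 1/336
  (U=1, W=2, Z=1, X=1, Y=3) weight 1/336
  (U=1, W=2, Z=1, X=1, Y=4) weight 1/336
  (U=1, W=3, Z=1, X=1, Y=2) weight 1/336
  (U=1, W=3, Z=1, X=1, Y=3) weight 1/336
  (U=2, W=1, Z=2, X=0, Y=2) weight 1/126
  … 15 more
Group by X:
  weight(X=0) = 2/21
  weight(X=1) = 1/28
Total weight = 2/21 + 1/28 = 11/84
P(X=0 | obs) = 2/21 / 11/84 = 8/11
P(X=1 | obs) = 1/28 / 11/84 = 3/11

P(X = 1 | obs) = 3/11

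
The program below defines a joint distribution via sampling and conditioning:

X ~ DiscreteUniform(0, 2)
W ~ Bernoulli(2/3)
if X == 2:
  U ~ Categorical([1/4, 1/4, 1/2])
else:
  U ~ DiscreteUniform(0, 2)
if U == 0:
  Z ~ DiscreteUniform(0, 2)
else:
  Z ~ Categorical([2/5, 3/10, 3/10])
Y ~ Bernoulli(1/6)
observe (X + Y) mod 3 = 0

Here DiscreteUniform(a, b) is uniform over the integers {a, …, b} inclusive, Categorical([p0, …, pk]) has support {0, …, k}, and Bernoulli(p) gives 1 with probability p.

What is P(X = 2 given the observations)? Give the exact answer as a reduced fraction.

Enumerate traces; 36 have nonzero weight after conditioning:
  (X=0, W=0, U=0, Z=0, Y=0) weight 5/486
  (X=0, W=0, U=0, Z=1, Y=0) weight 5/486
  (X=0, W=0, U=0, Z=2, Y=0) weight 5/486
  (X=0, W=0, U=1, Z=0, Y=0) weight 1/81
  (X=0, W=0, U=1, Z=1, Y=0) weight 1/108
  (X=0, W=0, U=1, Z=2, Y=0) weight 1/108
  (X=0, W=0, U=2, Z=0, Y=0) weight 1/81
  (X=0, W=0, U=2, Z=1, Y=0) weight 1/108
  (X=2, W=0, U=0, Z=0, Y=1) weight 1/648
  … 27 more
Group by X:
  weight(X=0) = 5/18
  weight(X=2) = 1/18
Total weight = 5/18 + 1/18 = 1/3
P(X=0 | obs) = 5/18 / 1/3 = 5/6
P(X=2 | obs) = 1/18 / 1/3 = 1/6

P(X = 2 | obs) = 1/6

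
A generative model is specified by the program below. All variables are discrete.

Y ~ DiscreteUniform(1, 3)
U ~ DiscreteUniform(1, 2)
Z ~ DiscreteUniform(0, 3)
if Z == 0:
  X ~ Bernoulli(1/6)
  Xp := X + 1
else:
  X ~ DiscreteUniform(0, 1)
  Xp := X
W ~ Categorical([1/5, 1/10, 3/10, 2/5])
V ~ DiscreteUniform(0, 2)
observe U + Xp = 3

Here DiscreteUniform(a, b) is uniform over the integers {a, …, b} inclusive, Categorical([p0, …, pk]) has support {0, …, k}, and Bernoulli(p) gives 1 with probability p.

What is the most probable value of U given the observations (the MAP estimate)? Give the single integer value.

Enumerate traces; 180 have nonzero weight after conditioning:
  (Y=1, U=1, Z=0, X=1, W=0, V=0) weight 1/2160
  (Y=1, U=1, Z=0, X=1, W=0, V=1) weight 1/2160
  (Y=1, U=1, Z=0, X=1, W=0, V=2) weight 1/2160
  (Y=1, U=1, Z=0, X=1, W=1, V=0) weight 1/4320
  (Y=1, U=1, Z=0, X=1, W=1, V=1) weight 1/4320
  (Y=1, U=1, Z=0, X=1, W=1, V=2) weight 1/4320
  (Y=1, U=1, Z=0, X=1, W=2, V=0) weight 1/1440
  (Y=1, U=1, Z=0, X=1, W=2, V=1) weight 1/1440
  (Y=1, U=2, Z=0, X=0, W=0, V=0) weight 1/432
  … 171 more
Group by U:
  weight(U=1) = 1/48
  weight(U=2) = 7/24
Total weight = 1/48 + 7/24 = 5/16
P(U=1 | obs) = 1/48 / 5/16 = 1/15
P(U=2 | obs) = 7/24 / 5/16 = 14/15
argmax = 2

argmax_v P(U = v | obs) = 2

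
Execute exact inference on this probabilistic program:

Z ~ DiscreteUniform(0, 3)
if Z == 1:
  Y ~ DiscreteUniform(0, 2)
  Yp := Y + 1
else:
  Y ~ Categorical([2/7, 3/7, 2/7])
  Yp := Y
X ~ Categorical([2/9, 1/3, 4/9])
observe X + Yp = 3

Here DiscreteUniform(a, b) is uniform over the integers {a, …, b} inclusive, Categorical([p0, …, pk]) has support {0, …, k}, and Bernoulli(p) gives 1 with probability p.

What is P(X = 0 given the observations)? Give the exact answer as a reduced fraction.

Enumerate traces; 9 have nonzero weight after conditioning:
  (Z=0, Y=1, X=2) weight 1/21
  (Z=0, Y=2, X=1) weight 1/42
  (Z=1, Y=0, X=2) weight 1/27
  (Z=1, Y=1, X=1) weight 1/36
  (Z=1, Y=2, X=0) weight 1/54
  (Z=2, Y=1, X=2) weight 1/21
  (Z=2, Y=2, X=1) weight 1/42
  (Z=3, Y=1, X=2) weight 1/21
  … 1 more
Group by X:
  weight(X=0) = 1/54
  weight(X=1) = 25/252
  weight(X=2) = 34/189
Total weight = 1/54 + 25/252 + 34/189 = 25/84
P(X=0 | obs) = 1/54 / 25/84 = 14/225
P(X=1 | obs) = 25/252 / 25/84 = 1/3
P(X=2 | obs) = 34/189 / 25/84 = 136/225

P(X = 0 | obs) = 14/225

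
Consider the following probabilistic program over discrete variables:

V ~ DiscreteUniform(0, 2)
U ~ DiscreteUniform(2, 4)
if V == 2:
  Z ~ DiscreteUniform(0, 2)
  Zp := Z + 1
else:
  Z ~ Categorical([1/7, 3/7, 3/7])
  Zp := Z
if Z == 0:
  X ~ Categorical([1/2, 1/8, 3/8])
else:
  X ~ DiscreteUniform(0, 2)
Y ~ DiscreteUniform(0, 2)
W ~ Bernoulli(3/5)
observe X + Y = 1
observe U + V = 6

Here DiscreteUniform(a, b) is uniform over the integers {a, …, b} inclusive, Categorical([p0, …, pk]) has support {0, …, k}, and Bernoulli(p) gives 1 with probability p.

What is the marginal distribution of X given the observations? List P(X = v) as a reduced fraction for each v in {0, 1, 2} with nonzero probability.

Enumerate traces; 12 have nonzero weight after conditioning:
  (V=2, U=4, Z=0, X=0, Y=1, W=0) weight 1/405
  (V=2, U=4, Z=0, X=0, Y=1, W=1) weight 1/270
  (V=2, U=4, Z=0, X=1, Y=0, W=0) weight 1/1620
  (V=2, U=4, Z=0, X=1, Y=0, W=1) weight 1/1080
  (V=2, U=4, Z=1, X=0, Y=1, W=0) weight 2/1215
  (V=2, U=4, Z=1, X=0, Y=1, W=1) weight 1/405
  (V=2, U=4, Z=1, X=1, Y=0, W=0) weight 2/1215
  (V=2, U=4, Z=1, X=1, Y=0, W=1) weight 1/405
  … 4 more
Group by X:
  weight(X=0) = 7/486
  weight(X=1) = 19/1944
Total weight = 7/486 + 19/1944 = 47/1944
P(X=0 | obs) = 7/486 / 47/1944 = 28/47
P(X=1 | obs) = 19/1944 / 47/1944 = 19/47

P(X=0) = 28/47, P(X=1) = 19/47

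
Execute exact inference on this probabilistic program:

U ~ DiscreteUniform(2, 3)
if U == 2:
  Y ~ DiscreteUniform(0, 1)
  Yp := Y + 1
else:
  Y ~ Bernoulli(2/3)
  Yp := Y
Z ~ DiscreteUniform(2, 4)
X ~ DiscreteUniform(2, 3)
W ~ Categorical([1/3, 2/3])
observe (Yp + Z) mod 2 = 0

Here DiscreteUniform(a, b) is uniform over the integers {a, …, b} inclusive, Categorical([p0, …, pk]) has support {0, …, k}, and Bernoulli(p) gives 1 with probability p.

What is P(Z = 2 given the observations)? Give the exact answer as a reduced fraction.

Enumerate traces; 24 have nonzero weight after conditioning:
  (U=2, Y=0, Z=3, X=2, W=0) weight 1/72
  (U=2, Y=0, Z=3, X=2, W=1) weight 1/36
  (U=2, Y=0, Z=3, X=3, W=0) weight 1/72
  (U=2, Y=0, Z=3, X=3, W=1) weight 1/36
  (U=2, Y=1, Z=2, X=2, W=0) weight 1/72
  (U=2, Y=1, Z=2, X=2, W=1) weight 1/36
  (U=2, Y=1, Z=2, X=3, W=0) weight 1/72
  (U=2, Y=1, Z=2, X=3, W=1) weight 1/36
  (U=2, Y=1, Z=4, X=2, W=0) weight 1/72
  … 15 more
Group by Z:
  weight(Z=2) = 5/36
  weight(Z=3) = 7/36
  weight(Z=4) = 5/36
Total weight = 5/36 + 7/36 + 5/36 = 17/36
P(Z=2 | obs) = 5/36 / 17/36 = 5/17
P(Z=3 | obs) = 7/36 / 17/36 = 7/17
P(Z=4 | obs) = 5/36 / 17/36 = 5/17

P(Z = 2 | obs) = 5/17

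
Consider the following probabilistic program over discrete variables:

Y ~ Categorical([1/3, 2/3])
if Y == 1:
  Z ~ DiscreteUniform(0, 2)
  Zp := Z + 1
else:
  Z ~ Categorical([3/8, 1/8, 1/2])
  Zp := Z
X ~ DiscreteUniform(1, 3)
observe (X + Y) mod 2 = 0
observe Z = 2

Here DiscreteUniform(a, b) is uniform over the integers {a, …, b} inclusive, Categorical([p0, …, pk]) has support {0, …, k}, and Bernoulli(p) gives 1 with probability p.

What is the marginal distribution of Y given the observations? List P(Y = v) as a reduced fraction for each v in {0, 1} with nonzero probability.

P(Y=0) = 3/11, P(Y=1) = 8/11

Enumerate traces; 3 have nonzero weight after conditioning:
  (Y=0, Z=2, X=2) weight 1/18
  (Y=1, Z=2, X=1) weight 2/27
  (Y=1, Z=2, X=3) weight 2/27
Group by Y:
  weight(Y=0) = 1/18
  weight(Y=1) = 4/27
Total weight = 1/18 + 4/27 = 11/54
P(Y=0 | obs) = 1/18 / 11/54 = 3/11
P(Y=1 | obs) = 4/27 / 11/54 = 8/11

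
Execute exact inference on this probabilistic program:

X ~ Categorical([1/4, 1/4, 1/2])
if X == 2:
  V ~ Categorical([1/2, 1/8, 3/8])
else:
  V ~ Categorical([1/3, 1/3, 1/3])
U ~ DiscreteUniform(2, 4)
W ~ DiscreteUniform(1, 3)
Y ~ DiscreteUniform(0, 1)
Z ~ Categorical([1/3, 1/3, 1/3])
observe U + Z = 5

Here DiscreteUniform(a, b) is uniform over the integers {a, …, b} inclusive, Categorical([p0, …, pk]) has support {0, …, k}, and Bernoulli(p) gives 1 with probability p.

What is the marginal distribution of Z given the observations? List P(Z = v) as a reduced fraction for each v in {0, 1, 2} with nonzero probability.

Enumerate traces; 108 have nonzero weight after conditioning:
  (X=0, V=0, U=3, W=1, Y=0, Z=2) weight 1/648
  (X=0, V=0, U=3, W=1, Y=1, Z=2) weight 1/648
  (X=0, V=0, U=3, W=2, Y=0, Z=2) weight 1/648
  (X=0, V=0, U=3, W=2, Y=1, Z=2) weight 1/648
  (X=0, V=0, U=3, W=3, Y=0, Z=2) weight 1/648
  (X=0, V=0, U=3, W=3, Y=1, Z=2) weight 1/648
  (X=0, V=0, U=4, W=1, Y=0, Z=1) weight 1/648
  (X=0, V=0, U=4, W=1, Y=1, Z=1) weight 1/648
  … 100 more
Group by Z:
  weight(Z=1) = 1/9
  weight(Z=2) = 1/9
Total weight = 1/9 + 1/9 = 2/9
P(Z=1 | obs) = 1/9 / 2/9 = 1/2
P(Z=2 | obs) = 1/9 / 2/9 = 1/2

P(Z=1) = 1/2, P(Z=2) = 1/2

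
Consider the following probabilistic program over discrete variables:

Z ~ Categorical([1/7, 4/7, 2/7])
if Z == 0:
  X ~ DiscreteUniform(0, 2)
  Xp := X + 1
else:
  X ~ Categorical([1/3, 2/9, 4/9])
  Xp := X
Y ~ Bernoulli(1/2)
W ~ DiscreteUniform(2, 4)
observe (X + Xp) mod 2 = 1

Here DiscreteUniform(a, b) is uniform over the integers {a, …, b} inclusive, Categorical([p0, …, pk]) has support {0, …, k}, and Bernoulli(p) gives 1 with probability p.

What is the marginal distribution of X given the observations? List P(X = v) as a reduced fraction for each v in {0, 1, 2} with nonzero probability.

Enumerate traces; 18 have nonzero weight after conditioning:
  (Z=0, X=0, Y=0, W=2) weight 1/126
  (Z=0, X=0, Y=0, W=3) weight 1/126
  (Z=0, X=0, Y=0, W=4) weight 1/126
  (Z=0, X=0, Y=1, W=2) weight 1/126
  (Z=0, X=0, Y=1, W=3) weight 1/126
  (Z=0, X=0, Y=1, W=4) weight 1/126
  (Z=0, X=1, Y=0, W=2) weight 1/126
  (Z=0, X=1, Y=0, W=3) weight 1/126
  (Z=0, X=2, Y=0, W=2) weight 1/126
  … 9 more
Group by X:
  weight(X=0) = 1/21
  weight(X=1) = 1/21
  weight(X=2) = 1/21
Total weight = 1/21 + 1/21 + 1/21 = 1/7
P(X=0 | obs) = 1/21 / 1/7 = 1/3
P(X=1 | obs) = 1/21 / 1/7 = 1/3
P(X=2 | obs) = 1/21 / 1/7 = 1/3

P(X=0) = 1/3, P(X=1) = 1/3, P(X=2) = 1/3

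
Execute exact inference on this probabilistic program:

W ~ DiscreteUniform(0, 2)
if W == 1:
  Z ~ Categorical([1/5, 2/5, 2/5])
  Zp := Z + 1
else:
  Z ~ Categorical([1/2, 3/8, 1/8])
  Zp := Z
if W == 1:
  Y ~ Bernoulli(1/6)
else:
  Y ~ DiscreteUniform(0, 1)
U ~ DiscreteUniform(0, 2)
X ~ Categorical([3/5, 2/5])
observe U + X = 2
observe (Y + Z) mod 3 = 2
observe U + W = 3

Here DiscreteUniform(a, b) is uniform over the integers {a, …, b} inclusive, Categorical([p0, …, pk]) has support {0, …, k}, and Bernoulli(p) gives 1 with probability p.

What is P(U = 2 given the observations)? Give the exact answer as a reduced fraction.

P(U = 2 | obs) = 12/17

Enumerate traces; 4 have nonzero weight after conditioning:
  (W=1, Z=1, Y=1, U=2, X=0) weight 1/225
  (W=1, Z=2, Y=0, U=2, X=0) weight 1/45
  (W=2, Z=1, Y=1, U=1, X=1) weight 1/120
  (W=2, Z=2, Y=0, U=1, X=1) weight 1/360
Group by U:
  weight(U=1) = 1/90
  weight(U=2) = 2/75
Total weight = 1/90 + 2/75 = 17/450
P(U=1 | obs) = 1/90 / 17/450 = 5/17
P(U=2 | obs) = 2/75 / 17/450 = 12/17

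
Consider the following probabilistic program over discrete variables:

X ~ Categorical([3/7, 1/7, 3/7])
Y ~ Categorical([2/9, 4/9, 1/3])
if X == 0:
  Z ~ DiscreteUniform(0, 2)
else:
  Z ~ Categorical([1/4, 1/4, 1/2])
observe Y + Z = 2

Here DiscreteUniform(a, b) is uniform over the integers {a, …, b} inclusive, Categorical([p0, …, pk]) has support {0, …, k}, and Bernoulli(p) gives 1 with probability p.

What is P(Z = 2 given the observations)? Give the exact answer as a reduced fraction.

Enumerate traces; 9 have nonzero weight after conditioning:
  (X=0, Y=0, Z=2) weight 2/63
  (X=0, Y=1, Z=1) weight 4/63
  (X=0, Y=2, Z=0) weight 1/21
  (X=1, Y=0, Z=2) weight 1/63
  (X=1, Y=1, Z=1) weight 1/63
  (X=1, Y=2, Z=0) weight 1/84
  (X=2, Y=0, Z=2) weight 1/21
  (X=2, Y=1, Z=1) weight 1/21
  … 1 more
Group by Z:
  weight(Z=0) = 2/21
  weight(Z=1) = 8/63
  weight(Z=2) = 2/21
Total weight = 2/21 + 8/63 + 2/21 = 20/63
P(Z=0 | obs) = 2/21 / 20/63 = 3/10
P(Z=1 | obs) = 8/63 / 20/63 = 2/5
P(Z=2 | obs) = 2/21 / 20/63 = 3/10

P(Z = 2 | obs) = 3/10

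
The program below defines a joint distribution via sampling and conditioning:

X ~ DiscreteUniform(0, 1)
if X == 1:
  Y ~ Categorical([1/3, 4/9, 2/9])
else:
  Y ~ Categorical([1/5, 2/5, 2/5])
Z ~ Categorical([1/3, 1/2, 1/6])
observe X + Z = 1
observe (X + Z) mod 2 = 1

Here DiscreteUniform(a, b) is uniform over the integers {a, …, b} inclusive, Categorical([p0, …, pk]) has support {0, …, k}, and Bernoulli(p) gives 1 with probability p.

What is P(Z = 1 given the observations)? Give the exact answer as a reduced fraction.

P(Z = 1 | obs) = 3/5

Enumerate traces; 6 have nonzero weight after conditioning:
  (X=0, Y=0, Z=1) weight 1/20
  (X=0, Y=1, Z=1) weight 1/10
  (X=0, Y=2, Z=1) weight 1/10
  (X=1, Y=0, Z=0) weight 1/18
  (X=1, Y=1, Z=0) weight 2/27
  (X=1, Y=2, Z=0) weight 1/27
Group by Z:
  weight(Z=0) = 1/6
  weight(Z=1) = 1/4
Total weight = 1/6 + 1/4 = 5/12
P(Z=0 | obs) = 1/6 / 5/12 = 2/5
P(Z=1 | obs) = 1/4 / 5/12 = 3/5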